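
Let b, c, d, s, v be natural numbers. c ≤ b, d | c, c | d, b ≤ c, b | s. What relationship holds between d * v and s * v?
d * v | s * v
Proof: b ≤ c and c ≤ b, thus b = c. Since c | d and d | c, c = d. Since b = c, b = d. b | s, so d | s. Then d * v | s * v.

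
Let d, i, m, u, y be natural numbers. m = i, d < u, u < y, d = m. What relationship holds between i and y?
i < y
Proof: Because d = m and m = i, d = i. d < u and u < y, so d < y. Since d = i, i < y.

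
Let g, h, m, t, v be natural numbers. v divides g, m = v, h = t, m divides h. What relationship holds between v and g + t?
v divides g + t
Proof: h = t and m divides h, so m divides t. Because m = v, v divides t. v divides g, so v divides g + t.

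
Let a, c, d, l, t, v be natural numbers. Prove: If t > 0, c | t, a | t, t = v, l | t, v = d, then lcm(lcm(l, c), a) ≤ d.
t = v and v = d, thus t = d. l | t and c | t, therefore lcm(l, c) | t. Since a | t, lcm(lcm(l, c), a) | t. t > 0, so lcm(lcm(l, c), a) ≤ t. Because t = d, lcm(lcm(l, c), a) ≤ d.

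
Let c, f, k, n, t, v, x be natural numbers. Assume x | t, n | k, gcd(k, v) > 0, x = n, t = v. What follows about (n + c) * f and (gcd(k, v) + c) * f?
(n + c) * f ≤ (gcd(k, v) + c) * f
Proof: From t = v and x | t, x | v. From x = n, n | v. Since n | k, n | gcd(k, v). gcd(k, v) > 0, so n ≤ gcd(k, v). Then n + c ≤ gcd(k, v) + c. Then (n + c) * f ≤ (gcd(k, v) + c) * f.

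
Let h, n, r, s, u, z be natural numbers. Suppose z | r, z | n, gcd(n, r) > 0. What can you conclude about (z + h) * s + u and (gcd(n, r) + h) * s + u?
(z + h) * s + u ≤ (gcd(n, r) + h) * s + u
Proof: z | n and z | r, thus z | gcd(n, r). Since gcd(n, r) > 0, z ≤ gcd(n, r). Then z + h ≤ gcd(n, r) + h. Then (z + h) * s ≤ (gcd(n, r) + h) * s. Then (z + h) * s + u ≤ (gcd(n, r) + h) * s + u.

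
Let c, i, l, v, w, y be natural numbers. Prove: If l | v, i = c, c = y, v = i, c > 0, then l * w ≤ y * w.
v = i and i = c, hence v = c. Because l | v, l | c. Because c > 0, l ≤ c. Since c = y, l ≤ y. Then l * w ≤ y * w.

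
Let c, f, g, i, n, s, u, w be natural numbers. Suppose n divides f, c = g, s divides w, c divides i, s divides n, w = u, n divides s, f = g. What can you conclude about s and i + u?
s divides i + u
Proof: n divides s and s divides n, so n = s. f = g and n divides f, thus n divides g. Since n = s, s divides g. c = g and c divides i, thus g divides i. Since s divides g, s divides i. w = u and s divides w, therefore s divides u. Since s divides i, s divides i + u.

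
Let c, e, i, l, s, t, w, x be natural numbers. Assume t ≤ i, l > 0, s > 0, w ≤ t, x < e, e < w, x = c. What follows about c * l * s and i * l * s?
c * l * s < i * l * s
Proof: x < e and e < w, hence x < w. w ≤ t and t ≤ i, so w ≤ i. x < w, so x < i. Since x = c, c < i. Since l > 0, by multiplying by a positive, c * l < i * l. Since s > 0, by multiplying by a positive, c * l * s < i * l * s.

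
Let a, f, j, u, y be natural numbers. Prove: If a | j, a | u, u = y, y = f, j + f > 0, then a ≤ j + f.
u = y and y = f, hence u = f. a | u, so a | f. Since a | j, a | j + f. Since j + f > 0, a ≤ j + f.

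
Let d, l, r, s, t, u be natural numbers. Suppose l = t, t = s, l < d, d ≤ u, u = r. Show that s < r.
Because l = t and t = s, l = s. u = r and d ≤ u, therefore d ≤ r. Since l < d, l < r. Since l = s, s < r.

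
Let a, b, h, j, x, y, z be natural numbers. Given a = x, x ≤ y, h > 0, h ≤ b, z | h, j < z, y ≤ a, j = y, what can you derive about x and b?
x < b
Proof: Since a = x and y ≤ a, y ≤ x. From x ≤ y, y = x. Because j = y, j = x. z | h and h > 0, so z ≤ h. h ≤ b, so z ≤ b. Since j < z, j < b. j = x, so x < b.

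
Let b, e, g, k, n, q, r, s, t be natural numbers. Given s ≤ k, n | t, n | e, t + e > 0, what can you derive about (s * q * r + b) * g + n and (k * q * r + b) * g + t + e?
(s * q * r + b) * g + n ≤ (k * q * r + b) * g + t + e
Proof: s ≤ k, thus s * q ≤ k * q. Then s * q * r ≤ k * q * r. Then s * q * r + b ≤ k * q * r + b. Then (s * q * r + b) * g ≤ (k * q * r + b) * g. n | t and n | e, hence n | t + e. Since t + e > 0, n ≤ t + e. (s * q * r + b) * g ≤ (k * q * r + b) * g, so (s * q * r + b) * g + n ≤ (k * q * r + b) * g + t + e.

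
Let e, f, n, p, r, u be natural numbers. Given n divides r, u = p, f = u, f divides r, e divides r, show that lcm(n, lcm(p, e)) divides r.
f = u and f divides r, hence u divides r. Since u = p, p divides r. Since e divides r, lcm(p, e) divides r. From n divides r, lcm(n, lcm(p, e)) divides r.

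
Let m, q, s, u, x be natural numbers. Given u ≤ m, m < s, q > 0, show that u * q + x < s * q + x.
Since u ≤ m and m < s, u < s. q > 0, so u * q < s * q. Then u * q + x < s * q + x.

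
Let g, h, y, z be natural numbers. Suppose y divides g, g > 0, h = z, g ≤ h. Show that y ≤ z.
y divides g and g > 0, so y ≤ g. h = z and g ≤ h, therefore g ≤ z. y ≤ g, so y ≤ z.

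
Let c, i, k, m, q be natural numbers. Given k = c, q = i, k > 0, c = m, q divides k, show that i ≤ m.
k = c and c = m, thus k = m. From q = i and q divides k, i divides k. Because k > 0, i ≤ k. k = m, so i ≤ m.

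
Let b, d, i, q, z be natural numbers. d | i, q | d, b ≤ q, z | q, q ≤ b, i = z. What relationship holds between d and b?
d = b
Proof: From b ≤ q and q ≤ b, b = q. i = z and d | i, therefore d | z. z | q, so d | q. Since q | d, q = d. Because b = q, b = d. Then d = b.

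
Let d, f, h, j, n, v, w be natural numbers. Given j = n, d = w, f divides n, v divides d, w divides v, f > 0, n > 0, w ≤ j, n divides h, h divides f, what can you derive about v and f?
v ≤ f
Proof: n divides h and h divides f, so n divides f. Since f > 0, n ≤ f. f divides n and n > 0, hence f ≤ n. Since n ≤ f, n = f. From j = n, j = f. d = w and v divides d, hence v divides w. w divides v, so w = v. Because w ≤ j, v ≤ j. j = f, so v ≤ f.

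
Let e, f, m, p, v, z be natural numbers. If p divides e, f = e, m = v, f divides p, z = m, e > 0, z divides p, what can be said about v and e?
v ≤ e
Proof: z = m and m = v, thus z = v. Because f = e and f divides p, e divides p. Since p divides e, p = e. Since z divides p, z divides e. e > 0, so z ≤ e. Since z = v, v ≤ e.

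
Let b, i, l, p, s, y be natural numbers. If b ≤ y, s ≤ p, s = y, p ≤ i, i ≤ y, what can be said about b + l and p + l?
b + l ≤ p + l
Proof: s = y and s ≤ p, therefore y ≤ p. p ≤ i and i ≤ y, so p ≤ y. Since y ≤ p, y = p. b ≤ y, so b ≤ p. Then b + l ≤ p + l.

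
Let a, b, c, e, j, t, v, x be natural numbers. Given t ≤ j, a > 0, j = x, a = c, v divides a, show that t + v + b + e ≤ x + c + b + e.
Since j = x and t ≤ j, t ≤ x. v divides a and a > 0, thus v ≤ a. Since a = c, v ≤ c. t ≤ x, so t + v ≤ x + c. Then t + v + b ≤ x + c + b. Then t + v + b + e ≤ x + c + b + e.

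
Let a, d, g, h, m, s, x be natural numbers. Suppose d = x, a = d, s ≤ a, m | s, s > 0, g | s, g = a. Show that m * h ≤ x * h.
g = a and g | s, thus a | s. s > 0, so a ≤ s. s ≤ a, so s = a. Since a = d, s = d. Because d = x, s = x. Since m | s and s > 0, m ≤ s. Since s = x, m ≤ x. Then m * h ≤ x * h.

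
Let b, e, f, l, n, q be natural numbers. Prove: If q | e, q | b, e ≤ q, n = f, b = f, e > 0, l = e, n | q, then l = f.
q | e and e > 0, so q ≤ e. e ≤ q, so e = q. Since l = e, l = q. Because b = f and q | b, q | f. n = f and n | q, so f | q. q | f, so q = f. From l = q, l = f.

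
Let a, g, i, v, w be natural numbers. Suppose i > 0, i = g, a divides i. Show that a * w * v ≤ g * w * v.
From a divides i and i > 0, a ≤ i. Because i = g, a ≤ g. By multiplying by a non-negative, a * w ≤ g * w. By multiplying by a non-negative, a * w * v ≤ g * w * v.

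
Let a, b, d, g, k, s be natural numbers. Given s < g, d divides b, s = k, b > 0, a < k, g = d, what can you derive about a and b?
a < b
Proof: g = d and s < g, hence s < d. s = k, so k < d. From a < k, a < d. d divides b and b > 0, hence d ≤ b. From a < d, a < b.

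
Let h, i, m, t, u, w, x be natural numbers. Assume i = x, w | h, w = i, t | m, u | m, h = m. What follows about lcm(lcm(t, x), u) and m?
lcm(lcm(t, x), u) | m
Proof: w = i and i = x, hence w = x. h = m and w | h, thus w | m. w = x, so x | m. t | m, so lcm(t, x) | m. u | m, so lcm(lcm(t, x), u) | m.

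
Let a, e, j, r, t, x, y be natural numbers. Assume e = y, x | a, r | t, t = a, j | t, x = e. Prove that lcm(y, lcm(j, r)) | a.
x = e and e = y, so x = y. x | a, so y | a. Since j | t and r | t, lcm(j, r) | t. From t = a, lcm(j, r) | a. y | a, so lcm(y, lcm(j, r)) | a.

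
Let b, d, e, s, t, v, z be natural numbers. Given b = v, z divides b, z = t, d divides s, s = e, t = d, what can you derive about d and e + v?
d divides e + v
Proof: s = e and d divides s, thus d divides e. Because z = t and t = d, z = d. Because b = v and z divides b, z divides v. z = d, so d divides v. d divides e, so d divides e + v.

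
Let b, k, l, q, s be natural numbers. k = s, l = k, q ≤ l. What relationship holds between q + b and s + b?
q + b ≤ s + b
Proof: l = k and k = s, so l = s. Since q ≤ l, q ≤ s. Then q + b ≤ s + b.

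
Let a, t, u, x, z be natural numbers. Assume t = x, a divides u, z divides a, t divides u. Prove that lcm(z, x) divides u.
From z divides a and a divides u, z divides u. t = x and t divides u, therefore x divides u. z divides u, so lcm(z, x) divides u.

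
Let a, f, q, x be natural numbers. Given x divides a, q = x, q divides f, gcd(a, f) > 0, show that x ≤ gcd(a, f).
Since q = x and q divides f, x divides f. Since x divides a, x divides gcd(a, f). Since gcd(a, f) > 0, x ≤ gcd(a, f).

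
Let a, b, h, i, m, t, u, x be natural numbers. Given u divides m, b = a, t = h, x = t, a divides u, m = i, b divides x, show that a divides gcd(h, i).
x = t and t = h, thus x = h. Since b divides x, b divides h. Since b = a, a divides h. m = i and u divides m, hence u divides i. Since a divides u, a divides i. From a divides h, a divides gcd(h, i).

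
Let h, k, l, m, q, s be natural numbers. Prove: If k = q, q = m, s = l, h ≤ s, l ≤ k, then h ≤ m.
From k = q and q = m, k = m. s = l and h ≤ s, thus h ≤ l. Since l ≤ k, h ≤ k. Since k = m, h ≤ m.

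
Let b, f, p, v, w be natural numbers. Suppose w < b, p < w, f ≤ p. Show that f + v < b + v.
f ≤ p and p < w, so f < w. Since w < b, f < b. Then f + v < b + v.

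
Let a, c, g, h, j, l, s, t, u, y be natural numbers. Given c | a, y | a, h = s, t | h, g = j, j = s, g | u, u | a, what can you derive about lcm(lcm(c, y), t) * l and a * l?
lcm(lcm(c, y), t) * l | a * l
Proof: From c | a and y | a, lcm(c, y) | a. Since h = s and t | h, t | s. g = j and j = s, hence g = s. Since g | u, s | u. t | s, so t | u. Since u | a, t | a. lcm(c, y) | a, so lcm(lcm(c, y), t) | a. Then lcm(lcm(c, y), t) * l | a * l.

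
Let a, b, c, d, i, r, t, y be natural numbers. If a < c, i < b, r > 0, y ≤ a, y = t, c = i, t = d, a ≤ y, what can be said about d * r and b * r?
d * r < b * r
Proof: Because a ≤ y and y ≤ a, a = y. Since y = t, a = t. t = d, so a = d. c = i and a < c, so a < i. i < b, so a < b. Since a = d, d < b. From r > 0, d * r < b * r.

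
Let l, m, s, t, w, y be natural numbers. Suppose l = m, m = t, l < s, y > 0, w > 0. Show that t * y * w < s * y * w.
l = m and m = t, thus l = t. l < s, so t < s. Since y > 0, t * y < s * y. w > 0, so t * y * w < s * y * w.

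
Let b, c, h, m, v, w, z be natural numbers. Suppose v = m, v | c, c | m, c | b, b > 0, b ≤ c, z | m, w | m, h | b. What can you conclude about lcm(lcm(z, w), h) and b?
lcm(lcm(z, w), h) | b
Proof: Because v = m and v | c, m | c. c | m, so m = c. Because c | b and b > 0, c ≤ b. Since b ≤ c, c = b. Since m = c, m = b. z | m and w | m, thus lcm(z, w) | m. Since m = b, lcm(z, w) | b. h | b, so lcm(lcm(z, w), h) | b.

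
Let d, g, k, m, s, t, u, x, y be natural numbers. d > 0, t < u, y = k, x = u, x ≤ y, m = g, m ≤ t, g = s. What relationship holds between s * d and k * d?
s * d < k * d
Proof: Since m = g and g = s, m = s. x = u and x ≤ y, thus u ≤ y. From t < u, t < y. y = k, so t < k. From m ≤ t, m < k. m = s, so s < k. d > 0, so s * d < k * d.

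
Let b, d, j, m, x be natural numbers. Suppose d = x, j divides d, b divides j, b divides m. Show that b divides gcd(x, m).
d = x and j divides d, so j divides x. b divides j, so b divides x. b divides m, so b divides gcd(x, m).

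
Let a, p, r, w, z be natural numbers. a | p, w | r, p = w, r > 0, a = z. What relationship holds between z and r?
z ≤ r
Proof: p = w and a | p, so a | w. w | r, so a | r. r > 0, so a ≤ r. Since a = z, z ≤ r.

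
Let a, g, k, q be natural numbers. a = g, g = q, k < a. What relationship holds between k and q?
k < q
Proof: a = g and g = q, therefore a = q. k < a, so k < q.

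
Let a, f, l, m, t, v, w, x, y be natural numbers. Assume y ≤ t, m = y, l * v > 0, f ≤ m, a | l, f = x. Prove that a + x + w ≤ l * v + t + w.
Since a | l, a | l * v. Since l * v > 0, a ≤ l * v. Because m = y and f ≤ m, f ≤ y. Since f = x, x ≤ y. From y ≤ t, x ≤ t. Then x + w ≤ t + w. Since a ≤ l * v, a + x + w ≤ l * v + t + w.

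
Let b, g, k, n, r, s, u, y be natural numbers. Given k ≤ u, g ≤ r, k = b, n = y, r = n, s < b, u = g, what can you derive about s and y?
s < y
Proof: Since r = n and n = y, r = y. Since k = b and k ≤ u, b ≤ u. u = g, so b ≤ g. g ≤ r, so b ≤ r. Since s < b, s < r. From r = y, s < y.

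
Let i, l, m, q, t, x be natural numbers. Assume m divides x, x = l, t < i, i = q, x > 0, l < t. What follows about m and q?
m < q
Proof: Because m divides x and x > 0, m ≤ x. x = l, so m ≤ l. Because l < t and t < i, l < i. Because m ≤ l, m < i. Because i = q, m < q.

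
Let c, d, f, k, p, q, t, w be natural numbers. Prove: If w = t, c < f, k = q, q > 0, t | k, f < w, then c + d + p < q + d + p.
Since c < f and f < w, c < w. Since w = t, c < t. Since k = q and t | k, t | q. q > 0, so t ≤ q. Since c < t, c < q. Then c + d < q + d. Then c + d + p < q + d + p.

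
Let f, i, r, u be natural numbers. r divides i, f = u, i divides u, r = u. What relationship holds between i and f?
i = f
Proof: Since r = u and r divides i, u divides i. Since i divides u, u = i. f = u, so f = i. Then i = f.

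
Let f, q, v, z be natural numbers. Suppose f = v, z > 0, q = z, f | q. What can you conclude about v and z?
v ≤ z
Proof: q = z and f | q, hence f | z. f = v, so v | z. Since z > 0, v ≤ z.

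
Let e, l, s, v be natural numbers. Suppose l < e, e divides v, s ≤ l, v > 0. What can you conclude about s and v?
s < v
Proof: s ≤ l and l < e, so s < e. e divides v and v > 0, hence e ≤ v. Since s < e, s < v.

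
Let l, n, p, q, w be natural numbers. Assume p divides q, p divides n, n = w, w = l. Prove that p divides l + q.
n = w and w = l, thus n = l. Since p divides n, p divides l. Since p divides q, p divides l + q.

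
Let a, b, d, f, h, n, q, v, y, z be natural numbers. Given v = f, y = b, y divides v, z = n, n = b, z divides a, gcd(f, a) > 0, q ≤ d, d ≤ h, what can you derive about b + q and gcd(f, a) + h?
b + q ≤ gcd(f, a) + h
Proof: Since y = b and y divides v, b divides v. v = f, so b divides f. Because z = n and n = b, z = b. From z divides a, b divides a. Since b divides f, b divides gcd(f, a). From gcd(f, a) > 0, b ≤ gcd(f, a). q ≤ d and d ≤ h, so q ≤ h. Because b ≤ gcd(f, a), b + q ≤ gcd(f, a) + h.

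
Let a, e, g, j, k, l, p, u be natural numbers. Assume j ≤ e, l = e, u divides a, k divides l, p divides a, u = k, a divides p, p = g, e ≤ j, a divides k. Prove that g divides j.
u = k and u divides a, thus k divides a. a divides k, so k = a. a divides p and p divides a, therefore a = p. Since k = a, k = p. Since p = g, k = g. e ≤ j and j ≤ e, hence e = j. Since l = e, l = j. Since k divides l, k divides j. Because k = g, g divides j.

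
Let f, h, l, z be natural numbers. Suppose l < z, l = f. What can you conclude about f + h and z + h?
f + h < z + h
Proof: l = f and l < z, thus f < z. Then f + h < z + h.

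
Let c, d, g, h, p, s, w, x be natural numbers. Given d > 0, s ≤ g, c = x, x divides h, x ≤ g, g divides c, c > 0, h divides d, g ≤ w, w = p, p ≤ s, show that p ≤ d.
g divides c and c > 0, therefore g ≤ c. Since c = x, g ≤ x. x ≤ g, so x = g. Because w = p and g ≤ w, g ≤ p. p ≤ s and s ≤ g, so p ≤ g. g ≤ p, so g = p. Because x = g, x = p. x divides h and h divides d, thus x divides d. d > 0, so x ≤ d. x = p, so p ≤ d.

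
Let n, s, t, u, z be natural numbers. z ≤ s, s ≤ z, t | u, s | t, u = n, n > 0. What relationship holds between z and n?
z ≤ n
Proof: Since s ≤ z and z ≤ s, s = z. u = n and t | u, thus t | n. Because s | t, s | n. Since n > 0, s ≤ n. s = z, so z ≤ n.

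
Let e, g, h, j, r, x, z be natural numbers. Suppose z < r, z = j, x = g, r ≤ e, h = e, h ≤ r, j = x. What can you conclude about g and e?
g < e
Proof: From h = e and h ≤ r, e ≤ r. Since r ≤ e, r = e. z = j and j = x, thus z = x. Since x = g, z = g. From z < r, g < r. Since r = e, g < e.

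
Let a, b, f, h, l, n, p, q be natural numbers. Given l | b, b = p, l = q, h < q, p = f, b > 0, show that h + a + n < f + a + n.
b = p and p = f, hence b = f. Because l | b and b > 0, l ≤ b. l = q, so q ≤ b. b = f, so q ≤ f. From h < q, h < f. Then h + a < f + a. Then h + a + n < f + a + n.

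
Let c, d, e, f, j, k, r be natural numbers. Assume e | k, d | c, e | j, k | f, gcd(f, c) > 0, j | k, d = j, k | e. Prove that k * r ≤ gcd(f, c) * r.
e | k and k | e, therefore e = k. Since e | j, k | j. Since j | k, j = k. Since d = j, d = k. d | c, so k | c. Since k | f, k | gcd(f, c). Since gcd(f, c) > 0, k ≤ gcd(f, c). Then k * r ≤ gcd(f, c) * r.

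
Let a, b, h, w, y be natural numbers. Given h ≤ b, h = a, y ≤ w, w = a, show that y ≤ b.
Since w = a and y ≤ w, y ≤ a. Because h = a and h ≤ b, a ≤ b. Since y ≤ a, y ≤ b.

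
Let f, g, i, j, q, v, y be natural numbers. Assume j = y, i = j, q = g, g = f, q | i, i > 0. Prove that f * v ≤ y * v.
q = g and g = f, thus q = f. Since q | i, f | i. Because i > 0, f ≤ i. Because i = j, f ≤ j. Since j = y, f ≤ y. Then f * v ≤ y * v.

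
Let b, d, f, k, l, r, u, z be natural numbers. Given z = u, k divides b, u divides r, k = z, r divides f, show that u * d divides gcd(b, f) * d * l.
k = z and z = u, hence k = u. Because k divides b, u divides b. u divides r and r divides f, thus u divides f. Since u divides b, u divides gcd(b, f). Then u * d divides gcd(b, f) * d. Then u * d divides gcd(b, f) * d * l.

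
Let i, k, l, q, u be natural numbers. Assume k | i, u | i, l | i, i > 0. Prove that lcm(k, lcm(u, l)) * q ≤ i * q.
u | i and l | i, therefore lcm(u, l) | i. k | i, so lcm(k, lcm(u, l)) | i. i > 0, so lcm(k, lcm(u, l)) ≤ i. Then lcm(k, lcm(u, l)) * q ≤ i * q.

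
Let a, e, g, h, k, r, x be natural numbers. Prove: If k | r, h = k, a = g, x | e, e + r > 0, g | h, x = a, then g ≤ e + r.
Because x = a and a = g, x = g. x | e, so g | e. h = k and g | h, so g | k. Since k | r, g | r. Because g | e, g | e + r. Since e + r > 0, g ≤ e + r.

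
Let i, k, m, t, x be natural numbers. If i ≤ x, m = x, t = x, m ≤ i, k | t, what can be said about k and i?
k | i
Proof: m = x and m ≤ i, hence x ≤ i. Since i ≤ x, x = i. Since t = x, t = i. k | t, so k | i.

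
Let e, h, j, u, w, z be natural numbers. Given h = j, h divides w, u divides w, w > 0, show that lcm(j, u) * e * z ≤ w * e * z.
Since h = j and h divides w, j divides w. Since u divides w, lcm(j, u) divides w. Since w > 0, lcm(j, u) ≤ w. By multiplying by a non-negative, lcm(j, u) * e ≤ w * e. By multiplying by a non-negative, lcm(j, u) * e * z ≤ w * e * z.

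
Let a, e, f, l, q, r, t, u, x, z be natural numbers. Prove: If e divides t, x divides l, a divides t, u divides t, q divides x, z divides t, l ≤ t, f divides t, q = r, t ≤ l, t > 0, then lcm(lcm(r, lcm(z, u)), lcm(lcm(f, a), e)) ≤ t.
l ≤ t and t ≤ l, hence l = t. Because q divides x and x divides l, q divides l. Since q = r, r divides l. l = t, so r divides t. From z divides t and u divides t, lcm(z, u) divides t. r divides t, so lcm(r, lcm(z, u)) divides t. f divides t and a divides t, therefore lcm(f, a) divides t. Since e divides t, lcm(lcm(f, a), e) divides t. lcm(r, lcm(z, u)) divides t, so lcm(lcm(r, lcm(z, u)), lcm(lcm(f, a), e)) divides t. Since t > 0, lcm(lcm(r, lcm(z, u)), lcm(lcm(f, a), e)) ≤ t.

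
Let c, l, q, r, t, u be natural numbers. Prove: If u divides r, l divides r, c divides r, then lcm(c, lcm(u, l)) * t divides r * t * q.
u divides r and l divides r, hence lcm(u, l) divides r. c divides r, so lcm(c, lcm(u, l)) divides r. Then lcm(c, lcm(u, l)) * t divides r * t. Then lcm(c, lcm(u, l)) * t divides r * t * q.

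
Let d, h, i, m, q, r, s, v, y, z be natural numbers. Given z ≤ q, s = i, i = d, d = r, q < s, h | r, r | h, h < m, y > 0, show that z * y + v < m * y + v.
i = d and d = r, hence i = r. s = i, so s = r. q < s, so q < r. h | r and r | h, therefore h = r. h < m, so r < m. q < r, so q < m. Since z ≤ q, z < m. Since y > 0, z * y < m * y. Then z * y + v < m * y + v.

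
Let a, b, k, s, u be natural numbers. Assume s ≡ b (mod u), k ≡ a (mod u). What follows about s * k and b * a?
s * k ≡ b * a (mod u)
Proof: Since s ≡ b (mod u) and k ≡ a (mod u), by multiplying congruences, s * k ≡ b * a (mod u).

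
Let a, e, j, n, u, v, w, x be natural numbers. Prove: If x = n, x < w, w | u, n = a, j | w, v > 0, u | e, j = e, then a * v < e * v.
w | u and u | e, thus w | e. j = e and j | w, hence e | w. w | e, so w = e. x = n and n = a, hence x = a. x < w, so a < w. Since w = e, a < e. v > 0, so a * v < e * v.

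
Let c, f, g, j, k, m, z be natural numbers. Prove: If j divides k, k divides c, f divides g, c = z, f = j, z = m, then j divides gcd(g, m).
f = j and f divides g, so j divides g. c = z and z = m, thus c = m. j divides k and k divides c, thus j divides c. c = m, so j divides m. From j divides g, j divides gcd(g, m).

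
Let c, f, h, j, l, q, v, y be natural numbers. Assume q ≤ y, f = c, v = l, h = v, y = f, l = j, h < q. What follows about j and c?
j < c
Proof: v = l and l = j, therefore v = j. y = f and q ≤ y, therefore q ≤ f. Since f = c, q ≤ c. h < q, so h < c. Because h = v, v < c. v = j, so j < c.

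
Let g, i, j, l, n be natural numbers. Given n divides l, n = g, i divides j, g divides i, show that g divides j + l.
g divides i and i divides j, thus g divides j. Because n = g and n divides l, g divides l. Since g divides j, g divides j + l.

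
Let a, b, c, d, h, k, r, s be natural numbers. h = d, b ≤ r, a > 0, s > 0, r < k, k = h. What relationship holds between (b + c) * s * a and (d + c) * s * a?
(b + c) * s * a < (d + c) * s * a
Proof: k = h and h = d, so k = d. b ≤ r and r < k, therefore b < k. From k = d, b < d. Then b + c < d + c. s > 0, so (b + c) * s < (d + c) * s. Because a > 0, (b + c) * s * a < (d + c) * s * a.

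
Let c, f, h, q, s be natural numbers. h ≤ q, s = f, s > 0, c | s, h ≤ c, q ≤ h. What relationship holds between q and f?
q ≤ f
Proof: h ≤ q and q ≤ h, thus h = q. c | s and s > 0, therefore c ≤ s. Since s = f, c ≤ f. h ≤ c, so h ≤ f. h = q, so q ≤ f.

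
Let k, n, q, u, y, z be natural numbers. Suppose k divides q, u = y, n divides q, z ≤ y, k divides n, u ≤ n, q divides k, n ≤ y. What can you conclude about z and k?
z ≤ k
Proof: From u = y and u ≤ n, y ≤ n. n ≤ y, so y = n. q divides k and k divides q, therefore q = k. n divides q, so n divides k. k divides n, so n = k. y = n, so y = k. Because z ≤ y, z ≤ k.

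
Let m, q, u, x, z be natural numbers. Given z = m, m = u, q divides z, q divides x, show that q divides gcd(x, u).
z = m and m = u, thus z = u. Since q divides z, q divides u. Since q divides x, q divides gcd(x, u).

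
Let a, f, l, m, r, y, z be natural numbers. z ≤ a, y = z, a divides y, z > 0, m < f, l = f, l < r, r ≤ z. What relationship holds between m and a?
m < a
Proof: y = z and a divides y, hence a divides z. z > 0, so a ≤ z. z ≤ a, so z = a. From l = f and l < r, f < r. Since m < f, m < r. Since r ≤ z, m < z. From z = a, m < a.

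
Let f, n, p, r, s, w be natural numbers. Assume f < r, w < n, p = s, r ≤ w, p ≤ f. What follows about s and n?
s < n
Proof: p = s and p ≤ f, hence s ≤ f. f < r and r ≤ w, therefore f < w. w < n, so f < n. From s ≤ f, s < n.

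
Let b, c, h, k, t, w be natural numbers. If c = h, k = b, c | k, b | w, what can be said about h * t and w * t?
h * t | w * t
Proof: From k = b and c | k, c | b. b | w, so c | w. Since c = h, h | w. Then h * t | w * t.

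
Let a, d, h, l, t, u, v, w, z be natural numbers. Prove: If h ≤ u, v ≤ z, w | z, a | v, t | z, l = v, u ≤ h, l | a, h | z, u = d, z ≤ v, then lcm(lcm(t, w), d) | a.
Because z ≤ v and v ≤ z, z = v. Because l = v and l | a, v | a. Since a | v, v = a. Since z = v, z = a. t | z and w | z, therefore lcm(t, w) | z. Because h ≤ u and u ≤ h, h = u. From u = d, h = d. Since h | z, d | z. Since lcm(t, w) | z, lcm(lcm(t, w), d) | z. z = a, so lcm(lcm(t, w), d) | a.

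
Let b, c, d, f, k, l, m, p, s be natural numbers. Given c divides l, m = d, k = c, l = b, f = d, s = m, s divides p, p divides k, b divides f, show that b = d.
Since f = d and b divides f, b divides d. From s = m and s divides p, m divides p. From k = c and p divides k, p divides c. c divides l, so p divides l. From l = b, p divides b. m divides p, so m divides b. m = d, so d divides b. Since b divides d, b = d.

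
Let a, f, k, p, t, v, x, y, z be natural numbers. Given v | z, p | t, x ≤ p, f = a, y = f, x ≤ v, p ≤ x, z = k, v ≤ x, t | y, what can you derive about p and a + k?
p | a + k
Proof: y = f and f = a, hence y = a. t | y, so t | a. Since p | t, p | a. Because x ≤ p and p ≤ x, x = p. Because v ≤ x and x ≤ v, v = x. z = k and v | z, therefore v | k. v = x, so x | k. Since x = p, p | k. Since p | a, p | a + k.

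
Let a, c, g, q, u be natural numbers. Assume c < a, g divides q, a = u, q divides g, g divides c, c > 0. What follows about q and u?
q < u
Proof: Since g divides q and q divides g, g = q. Because g divides c and c > 0, g ≤ c. g = q, so q ≤ c. Because a = u and c < a, c < u. q ≤ c, so q < u.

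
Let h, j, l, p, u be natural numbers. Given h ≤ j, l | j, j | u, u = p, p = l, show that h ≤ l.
From u = p and p = l, u = l. Since j | u, j | l. l | j, so j = l. Since h ≤ j, h ≤ l.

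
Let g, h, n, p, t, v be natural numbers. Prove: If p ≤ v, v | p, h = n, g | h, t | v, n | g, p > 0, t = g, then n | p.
Since h = n and g | h, g | n. Since n | g, g = n. t = g, so t = n. Since v | p and p > 0, v ≤ p. Since p ≤ v, v = p. t | v, so t | p. Since t = n, n | p.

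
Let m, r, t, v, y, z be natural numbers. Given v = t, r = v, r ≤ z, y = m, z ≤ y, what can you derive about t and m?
t ≤ m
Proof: Since y = m and z ≤ y, z ≤ m. Since r ≤ z, r ≤ m. Because r = v, v ≤ m. v = t, so t ≤ m.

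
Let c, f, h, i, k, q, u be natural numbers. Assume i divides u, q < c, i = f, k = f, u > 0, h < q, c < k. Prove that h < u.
From h < q and q < c, h < c. k = f and c < k, therefore c < f. From i = f and i divides u, f divides u. u > 0, so f ≤ u. Since c < f, c < u. Since h < c, h < u.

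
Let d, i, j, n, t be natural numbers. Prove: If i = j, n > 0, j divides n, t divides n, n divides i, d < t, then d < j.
From i = j and n divides i, n divides j. From j divides n, n = j. From t divides n and n > 0, t ≤ n. Since d < t, d < n. Since n = j, d < j.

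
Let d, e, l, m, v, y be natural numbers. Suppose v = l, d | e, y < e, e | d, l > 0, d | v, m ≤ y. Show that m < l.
Since e | d and d | e, e = d. m ≤ y and y < e, thus m < e. e = d, so m < d. v = l and d | v, thus d | l. l > 0, so d ≤ l. From m < d, m < l.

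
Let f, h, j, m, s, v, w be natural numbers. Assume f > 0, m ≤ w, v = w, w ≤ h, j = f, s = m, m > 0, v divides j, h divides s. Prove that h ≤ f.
s = m and h divides s, thus h divides m. m > 0, so h ≤ m. Because m ≤ w, h ≤ w. Since w ≤ h, w = h. From j = f and v divides j, v divides f. Since v = w, w divides f. Since w = h, h divides f. f > 0, so h ≤ f.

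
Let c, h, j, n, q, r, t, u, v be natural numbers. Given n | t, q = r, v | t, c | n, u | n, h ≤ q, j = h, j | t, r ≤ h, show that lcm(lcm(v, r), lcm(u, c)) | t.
Since q = r and h ≤ q, h ≤ r. Since r ≤ h, h = r. j = h and j | t, hence h | t. Because h = r, r | t. Since v | t, lcm(v, r) | t. Since u | n and c | n, lcm(u, c) | n. Because n | t, lcm(u, c) | t. lcm(v, r) | t, so lcm(lcm(v, r), lcm(u, c)) | t.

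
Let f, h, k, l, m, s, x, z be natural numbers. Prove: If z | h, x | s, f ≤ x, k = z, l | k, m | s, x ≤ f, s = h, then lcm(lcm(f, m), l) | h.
x ≤ f and f ≤ x, so x = f. x | s, so f | s. m | s, so lcm(f, m) | s. s = h, so lcm(f, m) | h. k = z and l | k, hence l | z. z | h, so l | h. Since lcm(f, m) | h, lcm(lcm(f, m), l) | h.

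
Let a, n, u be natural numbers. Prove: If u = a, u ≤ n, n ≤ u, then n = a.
Since n ≤ u and u ≤ n, n = u. u = a, so n = a.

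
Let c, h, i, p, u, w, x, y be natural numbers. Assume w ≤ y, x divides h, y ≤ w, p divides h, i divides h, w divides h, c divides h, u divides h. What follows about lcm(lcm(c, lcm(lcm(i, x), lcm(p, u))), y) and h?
lcm(lcm(c, lcm(lcm(i, x), lcm(p, u))), y) divides h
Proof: i divides h and x divides h, so lcm(i, x) divides h. p divides h and u divides h, therefore lcm(p, u) divides h. lcm(i, x) divides h, so lcm(lcm(i, x), lcm(p, u)) divides h. c divides h, so lcm(c, lcm(lcm(i, x), lcm(p, u))) divides h. From w ≤ y and y ≤ w, w = y. From w divides h, y divides h. Since lcm(c, lcm(lcm(i, x), lcm(p, u))) divides h, lcm(lcm(c, lcm(lcm(i, x), lcm(p, u))), y) divides h.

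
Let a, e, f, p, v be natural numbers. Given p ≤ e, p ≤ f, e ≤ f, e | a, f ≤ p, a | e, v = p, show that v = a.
f ≤ p and p ≤ f, thus f = p. e ≤ f, so e ≤ p. Since p ≤ e, p = e. Since v = p, v = e. e | a and a | e, so e = a. From v = e, v = a.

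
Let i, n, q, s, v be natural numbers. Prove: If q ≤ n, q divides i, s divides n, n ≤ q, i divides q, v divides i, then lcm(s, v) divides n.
Since i divides q and q divides i, i = q. q ≤ n and n ≤ q, therefore q = n. Since i = q, i = n. v divides i, so v divides n. s divides n, so lcm(s, v) divides n.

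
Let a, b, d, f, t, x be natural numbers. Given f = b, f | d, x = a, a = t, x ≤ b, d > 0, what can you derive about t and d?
t ≤ d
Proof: x = a and a = t, thus x = t. Because f | d and d > 0, f ≤ d. f = b, so b ≤ d. Since x ≤ b, x ≤ d. From x = t, t ≤ d.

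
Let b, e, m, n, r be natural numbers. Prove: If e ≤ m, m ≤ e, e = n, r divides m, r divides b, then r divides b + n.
m ≤ e and e ≤ m, hence m = e. Since e = n, m = n. Since r divides m, r divides n. r divides b, so r divides b + n.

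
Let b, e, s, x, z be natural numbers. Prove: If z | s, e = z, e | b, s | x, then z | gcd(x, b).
z | s and s | x, thus z | x. From e = z and e | b, z | b. z | x, so z | gcd(x, b).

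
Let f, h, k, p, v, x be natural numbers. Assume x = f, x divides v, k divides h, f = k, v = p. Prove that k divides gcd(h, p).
From x = f and f = k, x = k. x divides v, so k divides v. v = p, so k divides p. k divides h, so k divides gcd(h, p).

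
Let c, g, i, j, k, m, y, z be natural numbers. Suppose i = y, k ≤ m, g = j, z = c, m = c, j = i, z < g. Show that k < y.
From m = c and k ≤ m, k ≤ c. g = j and j = i, thus g = i. Since i = y, g = y. z = c and z < g, hence c < g. Since g = y, c < y. k ≤ c, so k < y.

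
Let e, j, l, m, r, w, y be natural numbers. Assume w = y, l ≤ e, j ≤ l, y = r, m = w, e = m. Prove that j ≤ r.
m = w and w = y, so m = y. y = r, so m = r. From j ≤ l and l ≤ e, j ≤ e. Since e = m, j ≤ m. Since m = r, j ≤ r.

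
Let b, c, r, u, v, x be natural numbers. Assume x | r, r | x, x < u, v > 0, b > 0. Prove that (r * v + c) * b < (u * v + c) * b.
x | r and r | x, thus x = r. Since x < u, r < u. Since v > 0, r * v < u * v. Then r * v + c < u * v + c. Since b > 0, (r * v + c) * b < (u * v + c) * b.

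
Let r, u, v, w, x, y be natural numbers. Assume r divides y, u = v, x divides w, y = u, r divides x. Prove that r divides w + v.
r divides x and x divides w, so r divides w. y = u and r divides y, therefore r divides u. Since u = v, r divides v. Since r divides w, r divides w + v.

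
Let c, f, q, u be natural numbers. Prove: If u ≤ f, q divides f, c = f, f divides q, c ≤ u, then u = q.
q divides f and f divides q, therefore q = f. c = f and c ≤ u, therefore f ≤ u. u ≤ f, so f = u. Since q = f, q = u. Then u = q.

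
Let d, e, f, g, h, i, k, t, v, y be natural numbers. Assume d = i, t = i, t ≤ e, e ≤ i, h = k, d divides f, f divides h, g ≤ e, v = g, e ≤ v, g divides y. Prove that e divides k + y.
t = i and t ≤ e, therefore i ≤ e. e ≤ i, so i = e. d = i, so d = e. From d divides f and f divides h, d divides h. Because h = k, d divides k. Since d = e, e divides k. v = g and e ≤ v, therefore e ≤ g. g ≤ e, so g = e. Since g divides y, e divides y. e divides k, so e divides k + y.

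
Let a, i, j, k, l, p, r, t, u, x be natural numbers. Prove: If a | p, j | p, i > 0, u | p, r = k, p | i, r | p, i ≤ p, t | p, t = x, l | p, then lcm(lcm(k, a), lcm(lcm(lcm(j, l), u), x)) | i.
p | i and i > 0, so p ≤ i. Since i ≤ p, p = i. Because r = k and r | p, k | p. a | p, so lcm(k, a) | p. Since j | p and l | p, lcm(j, l) | p. Since u | p, lcm(lcm(j, l), u) | p. t = x and t | p, thus x | p. Since lcm(lcm(j, l), u) | p, lcm(lcm(lcm(j, l), u), x) | p. lcm(k, a) | p, so lcm(lcm(k, a), lcm(lcm(lcm(j, l), u), x)) | p. p = i, so lcm(lcm(k, a), lcm(lcm(lcm(j, l), u), x)) | i.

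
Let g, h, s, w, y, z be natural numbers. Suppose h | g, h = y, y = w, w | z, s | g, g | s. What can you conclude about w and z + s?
w | z + s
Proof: g | s and s | g, so g = s. Since h = y and y = w, h = w. h | g, so w | g. Because g = s, w | s. w | z, so w | z + s.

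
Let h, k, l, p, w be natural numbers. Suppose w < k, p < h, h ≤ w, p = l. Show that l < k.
p < h and h ≤ w, thus p < w. Since p = l, l < w. Since w < k, l < k.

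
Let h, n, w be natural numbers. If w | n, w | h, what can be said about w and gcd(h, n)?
w | gcd(h, n)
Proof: Because w | h and w | n, because common divisors divide the gcd, w | gcd(h, n).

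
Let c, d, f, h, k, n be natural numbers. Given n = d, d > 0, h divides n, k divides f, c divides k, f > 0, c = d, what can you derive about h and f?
h ≤ f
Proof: Since n = d and h divides n, h divides d. Since d > 0, h ≤ d. Because c divides k and k divides f, c divides f. f > 0, so c ≤ f. c = d, so d ≤ f. Since h ≤ d, h ≤ f.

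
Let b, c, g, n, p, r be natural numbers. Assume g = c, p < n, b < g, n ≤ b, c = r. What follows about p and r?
p < r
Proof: g = c and c = r, therefore g = r. n ≤ b and b < g, so n < g. Since p < n, p < g. g = r, so p < r.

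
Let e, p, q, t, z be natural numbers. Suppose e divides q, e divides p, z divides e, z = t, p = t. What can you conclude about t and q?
t divides q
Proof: p = t and e divides p, hence e divides t. z = t and z divides e, so t divides e. e divides t, so e = t. e divides q, so t divides q.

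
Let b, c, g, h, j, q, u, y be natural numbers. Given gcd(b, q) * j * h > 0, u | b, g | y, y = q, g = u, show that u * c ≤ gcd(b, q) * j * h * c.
Since g = u and g | y, u | y. y = q, so u | q. Since u | b, u | gcd(b, q). Then u | gcd(b, q) * j. Then u | gcd(b, q) * j * h. Because gcd(b, q) * j * h > 0, u ≤ gcd(b, q) * j * h. Then u * c ≤ gcd(b, q) * j * h * c.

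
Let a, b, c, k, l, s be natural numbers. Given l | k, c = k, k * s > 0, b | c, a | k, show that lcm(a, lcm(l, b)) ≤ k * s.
Because c = k and b | c, b | k. l | k, so lcm(l, b) | k. Since a | k, lcm(a, lcm(l, b)) | k. Then lcm(a, lcm(l, b)) | k * s. From k * s > 0, lcm(a, lcm(l, b)) ≤ k * s.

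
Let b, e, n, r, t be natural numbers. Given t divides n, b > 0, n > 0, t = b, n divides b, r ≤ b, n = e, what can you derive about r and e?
r ≤ e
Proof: t = b and t divides n, thus b divides n. From n > 0, b ≤ n. n divides b and b > 0, therefore n ≤ b. b ≤ n, so b = n. Since n = e, b = e. r ≤ b, so r ≤ e.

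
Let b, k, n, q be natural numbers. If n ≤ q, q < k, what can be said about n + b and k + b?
n + b < k + b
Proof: From n ≤ q and q < k, n < k. Then n + b < k + b.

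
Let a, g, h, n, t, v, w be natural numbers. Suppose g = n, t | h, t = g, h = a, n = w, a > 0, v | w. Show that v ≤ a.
t = g and g = n, hence t = n. Because n = w, t = w. h = a and t | h, thus t | a. t = w, so w | a. Since v | w, v | a. Because a > 0, v ≤ a.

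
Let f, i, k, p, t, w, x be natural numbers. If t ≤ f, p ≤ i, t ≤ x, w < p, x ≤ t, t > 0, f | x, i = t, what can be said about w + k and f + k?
w + k < f + k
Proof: Because x ≤ t and t ≤ x, x = t. Since f | x, f | t. t > 0, so f ≤ t. Since t ≤ f, t = f. Since i = t, i = f. w < p and p ≤ i, hence w < i. Since i = f, w < f. Then w + k < f + k.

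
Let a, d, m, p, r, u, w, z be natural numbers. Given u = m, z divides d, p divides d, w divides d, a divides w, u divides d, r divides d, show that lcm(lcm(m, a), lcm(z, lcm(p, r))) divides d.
u = m and u divides d, so m divides d. Because a divides w and w divides d, a divides d. m divides d, so lcm(m, a) divides d. p divides d and r divides d, therefore lcm(p, r) divides d. z divides d, so lcm(z, lcm(p, r)) divides d. Since lcm(m, a) divides d, lcm(lcm(m, a), lcm(z, lcm(p, r))) divides d.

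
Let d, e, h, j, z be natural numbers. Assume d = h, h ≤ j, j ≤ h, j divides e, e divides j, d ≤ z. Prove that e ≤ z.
h ≤ j and j ≤ h, therefore h = j. Since d = h, d = j. j divides e and e divides j, hence j = e. d = j, so d = e. Since d ≤ z, e ≤ z.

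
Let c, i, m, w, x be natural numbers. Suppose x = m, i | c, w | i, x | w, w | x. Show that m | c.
From w | x and x | w, w = x. Since x = m, w = m. Since w | i and i | c, w | c. w = m, so m | c.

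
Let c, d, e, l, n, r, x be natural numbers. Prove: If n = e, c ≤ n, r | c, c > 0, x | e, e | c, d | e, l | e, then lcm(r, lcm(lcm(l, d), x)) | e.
Because n = e and c ≤ n, c ≤ e. Since e | c and c > 0, e ≤ c. Since c ≤ e, c = e. Since r | c, r | e. l | e and d | e, so lcm(l, d) | e. x | e, so lcm(lcm(l, d), x) | e. r | e, so lcm(r, lcm(lcm(l, d), x)) | e.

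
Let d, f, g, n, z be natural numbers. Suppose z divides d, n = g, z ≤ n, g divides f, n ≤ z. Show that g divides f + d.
Since z ≤ n and n ≤ z, z = n. n = g, so z = g. z divides d, so g divides d. g divides f, so g divides f + d.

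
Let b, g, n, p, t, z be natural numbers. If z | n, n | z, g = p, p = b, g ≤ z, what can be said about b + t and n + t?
b + t ≤ n + t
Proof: Because z | n and n | z, z = n. g = p and p = b, therefore g = b. g ≤ z, so b ≤ z. From z = n, b ≤ n. Then b + t ≤ n + t.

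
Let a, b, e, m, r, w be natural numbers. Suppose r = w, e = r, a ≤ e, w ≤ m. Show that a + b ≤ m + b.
e = r and r = w, so e = w. a ≤ e, so a ≤ w. Since w ≤ m, a ≤ m. Then a + b ≤ m + b.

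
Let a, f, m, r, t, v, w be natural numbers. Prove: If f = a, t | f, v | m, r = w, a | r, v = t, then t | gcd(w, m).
f = a and t | f, so t | a. Since a | r, t | r. From r = w, t | w. From v = t and v | m, t | m. t | w, so t | gcd(w, m).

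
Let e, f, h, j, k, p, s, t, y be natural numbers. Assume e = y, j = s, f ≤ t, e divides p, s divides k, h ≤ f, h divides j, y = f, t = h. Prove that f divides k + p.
From t = h and f ≤ t, f ≤ h. Since h ≤ f, h = f. j = s and h divides j, thus h divides s. Since h = f, f divides s. Since s divides k, f divides k. From e = y and y = f, e = f. Since e divides p, f divides p. Since f divides k, f divides k + p.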